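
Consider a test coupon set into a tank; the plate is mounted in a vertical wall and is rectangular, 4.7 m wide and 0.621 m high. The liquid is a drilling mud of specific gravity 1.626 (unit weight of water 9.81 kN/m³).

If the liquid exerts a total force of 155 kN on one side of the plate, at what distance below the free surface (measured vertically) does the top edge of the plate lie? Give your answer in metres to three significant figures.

d_top ≈ 3.02 m

γ = 1.626 × 9.81 = 15.95106 kN/m³.
A = 4.7 × 0.621 = 2.9187 m².
From F = γ·h_c·A, the centroid depth is h_c = 155/(15.95106 × 2.9187) = 3.3293 m.
The centroid lies 0.621/2 = 0.3105 m below the top edge, so the top edge sits at h_top = 3.3293 − 0.3105 = 3.0188 m below the surface.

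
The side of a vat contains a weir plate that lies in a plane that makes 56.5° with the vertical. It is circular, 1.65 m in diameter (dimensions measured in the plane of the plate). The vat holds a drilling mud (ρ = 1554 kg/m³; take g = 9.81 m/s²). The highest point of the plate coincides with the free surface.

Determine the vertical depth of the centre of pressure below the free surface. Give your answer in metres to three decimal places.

h_p = 0.569 m

γ = ρg = 1554 × 9.81 / 1000 = 15.24474 kN/m³.
The plate makes 56.5° with the vertical, i.e. θ = 90° − 56.5° = 33.5° to the horizontal. Measuring y along the incline from the free-surface line, vertical depth h = y·sinθ with sinθ = 0.551937.
The centroid is at the centre, 0.825 m below the top of the plate, so y_c = 0.825 m and h_c = 0.825 × 0.551937 = 0.455348 m.
A = π(0.825)² = 2.13825 m².
Resultant F = γ·h_c·A = 15.24474 × 0.455348 × 2.13825 = 14.843 kN.
I_c = πr⁴/4 = π × 0.825⁴/4 = 0.363836 m⁴.
Centre of pressure: y_p = y_c + I_c/(y_c·A) = 0.825 + 0.363836/(0.825 × 2.13825) = 0.825 + 0.20625 = 1.03125 m along the plane.
Vertically, h_p = y_p·sinθ = 1.03125 × 0.551937 = 0.569185 m.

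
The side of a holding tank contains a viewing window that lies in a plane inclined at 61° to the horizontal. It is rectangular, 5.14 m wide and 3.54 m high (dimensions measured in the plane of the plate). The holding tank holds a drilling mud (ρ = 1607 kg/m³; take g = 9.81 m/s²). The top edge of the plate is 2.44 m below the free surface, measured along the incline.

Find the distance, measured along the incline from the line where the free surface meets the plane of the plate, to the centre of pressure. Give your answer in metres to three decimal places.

γ = ρg = 1607 × 9.81 / 1000 = 15.76467 kN/m³.
Let θ = 61° be the plate's angle to the horizontal; measure y along the incline from where the plane meets the free surface. Vertical depth h = y·sinθ with sinθ = 0.874620.
The centroid lies 3.54/2 = 1.77 m below the top edge, so y_c = 2.44 + 1.77 = 4.21 m and h_c = 4.21 × 0.874620 = 3.68215 m.
A = 5.14 × 3.54 = 18.1956 m².
Resultant F = γ·h_c·A = 15.76467 × 3.68215 × 18.1956 = 1056.22 kN.
I_c = b·h³/12 = 5.14 × 3.54³/12 = 19.0017 m⁴.
Centre of pressure: y_p = y_c + I_c/(y_c·A) = 4.21 + 19.0017/(4.21 × 18.1956) = 4.21 + 0.248053 = 4.45805 m along the plane.

y_p = 4.458 m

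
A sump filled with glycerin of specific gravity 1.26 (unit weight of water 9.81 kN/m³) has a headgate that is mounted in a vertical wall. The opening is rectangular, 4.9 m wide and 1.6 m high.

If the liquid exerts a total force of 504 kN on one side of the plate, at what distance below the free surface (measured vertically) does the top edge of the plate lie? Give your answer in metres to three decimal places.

d_top ≈ 4.401 m

γ = 1.26 × 9.81 = 12.3606 kN/m³.
A = 4.9 × 1.6 = 7.84 m².
From F = γ·h_c·A, the centroid depth is h_c = 504/(12.3606 × 7.84) = 5.20086 m.
The centroid lies 1.6/2 = 0.8 m below the top edge, so the top edge sits at h_top = 5.20086 − 0.8 = 4.40086 m below the surface.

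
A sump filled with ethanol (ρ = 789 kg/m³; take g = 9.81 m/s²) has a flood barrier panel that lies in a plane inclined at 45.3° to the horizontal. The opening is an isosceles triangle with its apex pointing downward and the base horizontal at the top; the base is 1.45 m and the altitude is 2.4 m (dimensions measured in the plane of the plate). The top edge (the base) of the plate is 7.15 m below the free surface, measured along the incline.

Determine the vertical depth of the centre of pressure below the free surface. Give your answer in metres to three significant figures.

γ = ρg = 789 × 9.81 / 1000 = 7.74009 kN/m³.
Let θ = 45.3° be the plate's angle to the horizontal; measure y along the incline from where the plane meets the free surface. Vertical depth h = y·sinθ with sinθ = 0.710799.
With the apex down, the centroid sits h/3 = 2.4/3 = 0.8 m below the base (the top edge), so y_c = 7.15 + 0.8 = 7.95 m and h_c = 7.95 × 0.710799 = 5.65085 m.
A = ½ × 1.45 × 2.4 = 1.74 m².
Resultant F = γ·h_c·A = 7.74009 × 5.65085 × 1.74 = 76.1043 kN.
I_c = b·h³/36 = 1.45 × 2.4³/36 = 0.5568 m⁴.
Centre of pressure: y_p = y_c + I_c/(y_c·A) = 7.95 + 0.5568/(7.95 × 1.74) = 7.95 + 0.0402516 = 7.99025 m along the plane.
Vertically, h_p = y_p·sinθ = 7.99025 × 0.710799 = 5.67946 m.

h_p = 5.68 m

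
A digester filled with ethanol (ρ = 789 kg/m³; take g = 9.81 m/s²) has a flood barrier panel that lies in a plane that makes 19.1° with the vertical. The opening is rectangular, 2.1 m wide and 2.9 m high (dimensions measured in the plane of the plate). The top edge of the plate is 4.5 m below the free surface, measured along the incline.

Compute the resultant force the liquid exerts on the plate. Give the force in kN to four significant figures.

γ = ρg = 789 × 9.81 / 1000 = 7.74009 kN/m³.
The plate makes 19.1° with the vertical, i.e. θ = 90° − 19.1° = 70.9° to the horizontal. Measuring y along the incline from the free-surface line, vertical depth h = y·sinθ with sinθ = 0.944949.
The centroid lies 2.9/2 = 1.45 m below the top edge, so y_c = 4.5 + 1.45 = 5.95 m and h_c = 5.95 × 0.944949 = 5.62245 m.
A = 2.1 × 2.9 = 6.09 m².
Resultant F = γ·h_c·A = 7.74009 × 5.62245 × 6.09 = 265.026 kN.

F ≈ 265.0 kN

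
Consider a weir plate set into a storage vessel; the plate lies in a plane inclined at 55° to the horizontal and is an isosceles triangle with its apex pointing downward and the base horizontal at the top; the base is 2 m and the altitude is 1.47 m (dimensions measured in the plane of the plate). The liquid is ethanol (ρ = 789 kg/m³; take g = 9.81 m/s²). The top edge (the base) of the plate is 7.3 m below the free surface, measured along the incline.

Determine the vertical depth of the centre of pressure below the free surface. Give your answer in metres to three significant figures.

γ = ρg = 789 × 9.81 / 1000 = 7.74009 kN/m³.
Let θ = 55° be the plate's angle to the horizontal; measure y along the incline from where the plane meets the free surface. Vertical depth h = y·sinθ with sinθ = 0.819152.
With the apex down, the centroid sits h/3 = 1.47/3 = 0.49 m below the base (the top edge), so y_c = 7.3 + 0.49 = 7.79 m and h_c = 7.79 × 0.819152 = 6.38119 m.
A = ½ × 2 × 1.47 = 1.47 m².
Resultant F = γ·h_c·A = 7.74009 × 6.38119 × 1.47 = 72.6047 kN.
I_c = b·h³/36 = 2 × 1.47³/36 = 0.176474 m⁴.
Centre of pressure: y_p = y_c + I_c/(y_c·A) = 7.79 + 0.176474/(7.79 × 1.47) = 7.79 + 0.0154108 = 7.80541 m along the plane.
Vertically, h_p = y_p·sinθ = 7.80541 × 0.819152 = 6.39382 m.

h_p = 6.39 m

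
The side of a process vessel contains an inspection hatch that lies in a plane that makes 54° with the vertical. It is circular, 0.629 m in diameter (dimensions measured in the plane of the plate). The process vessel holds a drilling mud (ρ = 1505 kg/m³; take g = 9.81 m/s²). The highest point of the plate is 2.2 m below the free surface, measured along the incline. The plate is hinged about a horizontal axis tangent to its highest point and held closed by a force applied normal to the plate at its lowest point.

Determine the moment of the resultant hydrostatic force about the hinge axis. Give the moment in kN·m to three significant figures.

γ = ρg = 1505 × 9.81 / 1000 = 14.76405 kN/m³.
The plate makes 54° with the vertical, i.e. θ = 90° − 54° = 36° to the horizontal. Measuring y along the incline from the free-surface line, vertical depth h = y·sinθ with sinθ = 0.587785.
The centroid is at the centre, 0.3145 m below the top of the plate, so y_c = 2.2 + 0.3145 = 2.5145 m and h_c = 2.5145 × 0.587785 = 1.47799 m.
A = π(0.3145)² = 0.310736 m².
Resultant F = γ·h_c·A = 14.76405 × 1.47799 × 0.310736 = 6.78061 kN.
I_c = πr⁴/4 = π × 0.3145⁴/4 = 0.00768374 m⁴.
Centre of pressure: y_p = y_c + I_c/(y_c·A) = 2.5145 + 0.00768374/(2.5145 × 0.310736) = 2.5145 + 0.00983398 = 2.52433 m along the plane.
The resultant acts 0.3145 + 0.00983398 = 0.324334 m (along the plate) below the hinge at the top edge, so the moment about the hinge is M = F × 0.324334 = 6.78061 × 0.324334 = 2.19918 kN·m.

M ≈ 2.20 kN·m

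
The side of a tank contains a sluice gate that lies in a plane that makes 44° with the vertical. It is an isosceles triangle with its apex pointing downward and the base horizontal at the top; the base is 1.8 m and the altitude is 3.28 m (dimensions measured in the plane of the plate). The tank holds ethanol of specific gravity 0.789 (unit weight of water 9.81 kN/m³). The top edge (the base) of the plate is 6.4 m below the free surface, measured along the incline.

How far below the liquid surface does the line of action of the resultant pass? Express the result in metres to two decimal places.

γ = 0.789 × 9.81 = 7.74009 kN/m³.
The plate makes 44° with the vertical, i.e. θ = 90° − 44° = 46° to the horizontal. Measuring y along the incline from the free-surface line, vertical depth h = y·sinθ with sinθ = 0.719340.
With the apex down, the centroid sits h/3 = 3.28/3 = 1.09333 m below the base (the top edge), so y_c = 6.4 + 1.09333 = 7.49333 m and h_c = 7.49333 × 0.719340 = 5.39025 m.
A = ½ × 1.8 × 3.28 = 2.952 m².
Resultant F = γ·h_c·A = 7.74009 × 5.39025 × 2.952 = 123.16 kN.
I_c = b·h³/36 = 1.8 × 3.28³/36 = 1.76438 m⁴.
Centre of pressure: y_p = y_c + I_c/(y_c·A) = 7.49333 + 1.76438/(7.49333 × 2.952) = 7.49333 + 0.0797629 = 7.57309 m along the plane.
Vertically, h_p = y_p·sinθ = 7.57309 × 0.719340 = 5.44763 m.

h_p = 5.45 m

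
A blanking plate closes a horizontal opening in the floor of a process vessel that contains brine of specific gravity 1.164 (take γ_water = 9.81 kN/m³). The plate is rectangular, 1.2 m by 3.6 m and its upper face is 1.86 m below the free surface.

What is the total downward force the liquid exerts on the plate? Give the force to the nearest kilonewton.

F ≈ 92 kN

γ = 1.164 × 9.81 = 11.41884 kN/m³.
The plate is horizontal, so pressure is uniform at p = γ·h = 11.41884 × 1.86 = 21.239 kN/m².
A = 1.2 × 3.6 = 4.32 m².
F = p·A = 21.239 × 4.32 = 91.7525 kN.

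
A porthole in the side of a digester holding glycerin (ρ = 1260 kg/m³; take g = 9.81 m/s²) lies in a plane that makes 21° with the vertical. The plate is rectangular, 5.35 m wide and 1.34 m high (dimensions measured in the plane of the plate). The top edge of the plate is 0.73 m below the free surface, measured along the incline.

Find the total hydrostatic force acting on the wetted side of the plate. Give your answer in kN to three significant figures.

F ≈ 116 kN

γ = ρg = 1260 × 9.81 / 1000 = 12.3606 kN/m³.
The plate makes 21° with the vertical, i.e. θ = 90° − 21° = 69° to the horizontal. Measuring y along the incline from the free-surface line, vertical depth h = y·sinθ with sinθ = 0.933580.
The centroid lies 1.34/2 = 0.67 m below the top edge, so y_c = 0.73 + 0.67 = 1.4 m and h_c = 1.4 × 0.933580 = 1.30701 m.
A = 5.35 × 1.34 = 7.169 m².
Resultant F = γ·h_c·A = 12.3606 × 1.30701 × 7.169 = 115.818 kN.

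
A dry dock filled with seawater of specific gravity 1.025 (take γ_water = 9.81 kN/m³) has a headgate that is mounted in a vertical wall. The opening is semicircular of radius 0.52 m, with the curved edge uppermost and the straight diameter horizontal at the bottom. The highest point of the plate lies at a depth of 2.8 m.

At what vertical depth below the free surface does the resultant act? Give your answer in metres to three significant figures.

h_p = 3.11 m

γ = 1.025 × 9.81 = 10.05525 kN/m³.
The centroid lies 4r/(3π) = 0.220695 m above the diameter, so r − 4r/(3π) = 0.52 − 0.220695 = 0.299305 m below the topmost point, so the centroid depth is h_c = 2.8 + 0.299305 = 3.0993 m.
A = πr²/2 = π × 0.52²/2 = 0.424743 m².
Resultant F = γ·h_c·A = 10.05525 × 3.0993 × 0.424743 = 13.2368 kN.
I_c = (π/8 − 8/(9π))·r⁴ = 0.109757 × 0.52⁴ = 0.00802501 m⁴.
Centre of pressure: y_p = y_c + I_c/(y_c·A) = 3.0993 + 0.00802501/(3.0993 × 0.424743) = 3.0993 + 0.00609615 = 3.1054 m along the plane.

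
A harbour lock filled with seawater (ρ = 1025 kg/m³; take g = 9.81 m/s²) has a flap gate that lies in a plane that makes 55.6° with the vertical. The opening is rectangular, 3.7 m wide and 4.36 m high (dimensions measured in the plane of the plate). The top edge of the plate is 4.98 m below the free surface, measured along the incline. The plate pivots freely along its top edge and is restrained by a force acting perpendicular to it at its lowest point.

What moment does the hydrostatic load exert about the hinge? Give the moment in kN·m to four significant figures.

M ≈ 1576 kN·m

γ = ρg = 1025 × 9.81 / 1000 = 10.05525 kN/m³.
The plate makes 55.6° with the vertical, i.e. θ = 90° − 55.6° = 34.4° to the horizontal. Measuring y along the incline from the free-surface line, vertical depth h = y·sinθ with sinθ = 0.564967.
The centroid lies 4.36/2 = 2.18 m below the top edge, so y_c = 4.98 + 2.18 = 7.16 m and h_c = 7.16 × 0.564967 = 4.04516 m.
A = 3.7 × 4.36 = 16.132 m².
Resultant F = γ·h_c·A = 10.05525 × 4.04516 × 16.132 = 656.171 kN.
I_c = b·h³/12 = 3.7 × 4.36³/12 = 25.5552 m⁴.
Centre of pressure: y_p = y_c + I_c/(y_c·A) = 7.16 + 25.5552/(7.16 × 16.132) = 7.16 + 0.221247 = 7.38125 m along the plane.
The resultant acts 2.18 + 0.221247 = 2.40125 m (along the plate) below the hinge at the top edge, so the moment about the hinge is M = F × 2.40125 = 656.171 × 2.40125 = 1575.63 kN·m.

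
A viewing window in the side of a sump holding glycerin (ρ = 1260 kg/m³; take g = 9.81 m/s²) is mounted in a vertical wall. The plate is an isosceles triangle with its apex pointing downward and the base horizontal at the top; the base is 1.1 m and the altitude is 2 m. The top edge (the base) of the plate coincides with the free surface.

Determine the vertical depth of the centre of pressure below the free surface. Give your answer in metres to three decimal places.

γ = ρg = 1260 × 9.81 / 1000 = 12.3606 kN/m³.
With the apex down, the centroid sits h/3 = 2/3 = 0.666667 m below the base (the top edge), so the centroid depth is h_c = 0.666667 m.
A = ½ × 1.1 × 2 = 1.1 m².
Resultant F = γ·h_c·A = 12.3606 × 0.666667 × 1.1 = 9.06444 kN.
I_c = b·h³/36 = 1.1 × 2³/36 = 0.244444 m⁴.
Centre of pressure: y_p = y_c + I_c/(y_c·A) = 0.666667 + 0.244444/(0.666667 × 1.1) = 0.666667 + 0.333333 = 1 m along the plane.

h_p = 1.000 m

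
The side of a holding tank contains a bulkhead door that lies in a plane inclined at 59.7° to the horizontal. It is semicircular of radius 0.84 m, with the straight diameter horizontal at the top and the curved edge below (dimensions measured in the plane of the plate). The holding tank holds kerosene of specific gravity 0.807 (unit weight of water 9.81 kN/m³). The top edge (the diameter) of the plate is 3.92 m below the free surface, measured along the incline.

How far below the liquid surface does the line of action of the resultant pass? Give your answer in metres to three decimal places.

h_p = 3.702 m

γ = 0.807 × 9.81 = 7.91667 kN/m³.
Let θ = 59.7° be the plate's angle to the horizontal; measure y along the incline from where the plane meets the free surface. Vertical depth h = y·sinθ with sinθ = 0.863396.
The centroid of a semicircle lies 4r/(3π) = 0.356507 m from the diameter, here below the top edge, so y_c = 3.92 + 0.356507 = 4.27651 m and h_c = 4.27651 × 0.863396 = 3.69232 m.
A = πr²/2 = π × 0.84²/2 = 1.10835 m².
Resultant F = γ·h_c·A = 7.91667 × 3.69232 × 1.10835 = 32.398 kN.
I_c = (π/8 − 8/(9π))·r⁴ = 0.109757 × 0.84⁴ = 0.0546449 m⁴.
Centre of pressure: y_p = y_c + I_c/(y_c·A) = 4.27651 + 0.0546449/(4.27651 × 1.10835) = 4.27651 + 0.0115288 = 4.28804 m along the plane.
Vertically, h_p = y_p·sinθ = 4.28804 × 0.863396 = 3.70228 m.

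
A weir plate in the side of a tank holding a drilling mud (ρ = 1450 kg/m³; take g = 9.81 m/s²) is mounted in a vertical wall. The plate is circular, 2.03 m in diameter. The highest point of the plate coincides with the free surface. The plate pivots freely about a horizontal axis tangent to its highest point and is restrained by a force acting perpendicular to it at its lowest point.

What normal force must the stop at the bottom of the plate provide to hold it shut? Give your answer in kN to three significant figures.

γ = ρg = 1450 × 9.81 / 1000 = 14.2245 kN/m³.
The centroid is at the centre, 1.015 m below the top of the plate, so the centroid depth is h_c = 1.015 m.
A = π(1.015)² = 3.23655 m².
Resultant F = γ·h_c·A = 14.2245 × 1.015 × 3.23655 = 46.7289 kN.
I_c = πr⁴/4 = π × 1.015⁴/4 = 0.833593 m⁴.
Centre of pressure: y_p = y_c + I_c/(y_c·A) = 1.015 + 0.833593/(1.015 × 3.23655) = 1.015 + 0.25375 = 1.26875 m along the plane.
The resultant acts 1.015 + 0.25375 = 1.26875 m (along the plate) below the hinge at the top edge, so the moment about the hinge is M = F × 1.26875 = 46.7289 × 1.26875 = 59.2873 kN·m.
A normal force at the bottom, 2.03 m from the hinge, must supply this moment: P = 59.2873/2.03 = 29.2056 kN.

P ≈ 29.2 kN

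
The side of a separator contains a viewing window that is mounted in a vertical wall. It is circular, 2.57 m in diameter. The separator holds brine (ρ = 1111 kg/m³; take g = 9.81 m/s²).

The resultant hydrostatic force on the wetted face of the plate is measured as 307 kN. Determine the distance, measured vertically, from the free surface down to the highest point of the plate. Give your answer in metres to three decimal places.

d_top ≈ 4.145 m

γ = ρg = 1111 × 9.81 / 1000 = 10.89891 kN/m³.
A = π(1.285)² = 5.18748 m².
From F = γ·h_c·A, the centroid depth is h_c = 307/(10.89891 × 5.18748) = 5.42999 m.
The centroid is at the centre, 1.285 m below the top of the plate, so the highest point sits at h_top = 5.42999 − 1.285 = 4.14499 m below the surface.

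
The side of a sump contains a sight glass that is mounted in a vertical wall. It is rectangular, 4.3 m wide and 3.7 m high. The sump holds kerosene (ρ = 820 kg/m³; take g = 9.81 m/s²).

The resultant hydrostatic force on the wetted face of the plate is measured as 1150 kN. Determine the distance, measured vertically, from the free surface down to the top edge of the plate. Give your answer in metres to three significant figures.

γ = ρg = 820 × 9.81 / 1000 = 8.0442 kN/m³.
A = 4.3 × 3.7 = 15.91 m².
From F = γ·h_c·A, the centroid depth is h_c = 1150/(8.0442 × 15.91) = 8.98555 m.
The centroid lies 3.7/2 = 1.85 m below the top edge, so the top edge sits at h_top = 8.98555 − 1.85 = 7.13555 m below the surface.

d_top ≈ 7.14 m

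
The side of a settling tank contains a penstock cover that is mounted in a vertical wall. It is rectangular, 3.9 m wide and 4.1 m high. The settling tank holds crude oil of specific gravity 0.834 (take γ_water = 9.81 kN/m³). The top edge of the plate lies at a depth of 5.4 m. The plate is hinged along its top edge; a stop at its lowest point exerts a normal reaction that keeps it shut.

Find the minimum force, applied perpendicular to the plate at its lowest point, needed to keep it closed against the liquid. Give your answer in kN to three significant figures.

γ = 0.834 × 9.81 = 8.18154 kN/m³.
The centroid lies 4.1/2 = 2.05 m below the top edge, so the centroid depth is h_c = 5.4 + 2.05 = 7.45 m.
A = 3.9 × 4.1 = 15.99 m².
Resultant F = γ·h_c·A = 8.18154 × 7.45 × 15.99 = 974.63 kN.
I_c = b·h³/12 = 3.9 × 4.1³/12 = 22.3993 m⁴.
Centre of pressure: y_p = y_c + I_c/(y_c·A) = 7.45 + 22.3993/(7.45 × 15.99) = 7.45 + 0.188031 = 7.63803 m along the plane.
The resultant acts 2.05 + 0.188031 = 2.23803 m (along the plate) below the hinge at the top edge, so the moment about the hinge is M = F × 2.23803 = 974.63 × 2.23803 = 2181.25 kN·m.
A normal force at the bottom, 4.1 m from the hinge, must supply this moment: P = 2181.25/4.1 = 532.012 kN.

P ≈ 532 kN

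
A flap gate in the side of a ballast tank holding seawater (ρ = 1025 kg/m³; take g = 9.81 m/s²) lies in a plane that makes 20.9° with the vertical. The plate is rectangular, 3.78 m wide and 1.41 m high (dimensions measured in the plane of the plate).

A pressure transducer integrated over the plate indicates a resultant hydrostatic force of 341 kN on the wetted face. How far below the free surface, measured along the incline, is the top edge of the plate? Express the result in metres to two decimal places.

γ = ρg = 1025 × 9.81 / 1000 = 10.05525 kN/m³.
A = 3.78 × 1.41 = 5.3298 m².
From F = γ·h_c·A, the centroid depth is h_c = 341/(10.05525 × 5.3298) = 6.36283 m.
The plate makes 20.9° with the vertical, i.e. θ = 90° − 20.9° = 69.1° to the horizontal. Measuring y along the incline from the free-surface line, vertical depth h = y·sinθ with sinθ = 0.934204.
Along the incline, y_c = h_c/sinθ = 6.36283/0.934204 = 6.81096 m.
The centroid lies 1.41/2 = 0.705 m below the top edge, so the top edge sits at y_top = 6.81096 − 0.705 = 6.10596 m along the incline.

y_top ≈ 6.11 m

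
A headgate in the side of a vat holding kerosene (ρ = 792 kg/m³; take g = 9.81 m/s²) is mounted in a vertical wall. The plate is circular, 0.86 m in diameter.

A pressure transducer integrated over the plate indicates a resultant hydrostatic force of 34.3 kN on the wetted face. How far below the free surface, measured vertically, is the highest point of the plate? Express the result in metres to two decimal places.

d_top ≈ 7.17 m

γ = ρg = 792 × 9.81 / 1000 = 7.76952 kN/m³.
A = π(0.43)² = 0.58088 m².
From F = γ·h_c·A, the centroid depth is h_c = 34.3/(7.76952 × 0.58088) = 7.6 m.
The centroid is at the centre, 0.43 m below the top of the plate, so the highest point sits at h_top = 7.6 − 0.43 = 7.17 m below the surface.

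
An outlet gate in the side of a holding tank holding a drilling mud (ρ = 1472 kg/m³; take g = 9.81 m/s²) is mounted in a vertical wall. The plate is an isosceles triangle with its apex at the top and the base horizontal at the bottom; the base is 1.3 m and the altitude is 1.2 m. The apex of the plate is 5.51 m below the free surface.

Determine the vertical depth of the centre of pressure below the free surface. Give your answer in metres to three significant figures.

h_p = 6.32 m

γ = ρg = 1472 × 9.81 / 1000 = 14.44032 kN/m³.
With the apex up, the centroid sits 2h/3 = 2 × 1.2/3 = 0.8 m below the apex, so the centroid depth is h_c = 5.51 + 0.8 = 6.31 m.
A = ½ × 1.3 × 1.2 = 0.78 m².
Resultant F = γ·h_c·A = 14.44032 × 6.31 × 0.78 = 71.0724 kN.
I_c = b·h³/36 = 1.3 × 1.2³/36 = 0.0624 m⁴.
Centre of pressure: y_p = y_c + I_c/(y_c·A) = 6.31 + 0.0624/(6.31 × 0.78) = 6.31 + 0.0126783 = 6.32268 m along the plane.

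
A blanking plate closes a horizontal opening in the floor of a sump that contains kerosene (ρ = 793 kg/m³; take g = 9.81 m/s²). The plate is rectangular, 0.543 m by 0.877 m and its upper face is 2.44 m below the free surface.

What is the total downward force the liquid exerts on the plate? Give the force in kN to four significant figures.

F ≈ 9.039 kN

γ = ρg = 793 × 9.81 / 1000 = 7.77933 kN/m³.
The plate is horizontal, so pressure is uniform at p = γ·h = 7.77933 × 2.44 = 18.9816 kN/m².
A = 0.543 × 0.877 = 0.476211 m².
F = p·A = 18.9816 × 0.476211 = 9.03925 kN.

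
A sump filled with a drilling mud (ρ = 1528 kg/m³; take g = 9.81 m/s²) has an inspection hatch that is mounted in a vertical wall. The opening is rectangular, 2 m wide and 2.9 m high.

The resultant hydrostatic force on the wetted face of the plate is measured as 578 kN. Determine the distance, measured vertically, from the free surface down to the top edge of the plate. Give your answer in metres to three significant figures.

d_top ≈ 5.20 m

γ = ρg = 1528 × 9.81 / 1000 = 14.98968 kN/m³.
A = 2 × 2.9 = 5.8 m².
From F = γ·h_c·A, the centroid depth is h_c = 578/(14.98968 × 5.8) = 6.64825 m.
The centroid lies 2.9/2 = 1.45 m below the top edge, so the top edge sits at h_top = 6.64825 − 1.45 = 5.19825 m below the surface.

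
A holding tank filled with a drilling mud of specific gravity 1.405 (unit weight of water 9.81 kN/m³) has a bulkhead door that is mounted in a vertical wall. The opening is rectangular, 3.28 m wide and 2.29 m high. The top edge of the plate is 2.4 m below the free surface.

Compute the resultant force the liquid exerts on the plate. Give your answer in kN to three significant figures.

F ≈ 367 kN

γ = 1.405 × 9.81 = 13.78305 kN/m³.
The centroid lies 2.29/2 = 1.145 m below the top edge, so the centroid depth is h_c = 2.4 + 1.145 = 3.545 m.
A = 3.28 × 2.29 = 7.5112 m².
Resultant F = γ·h_c·A = 13.78305 × 3.545 × 7.5112 = 367.004 kN.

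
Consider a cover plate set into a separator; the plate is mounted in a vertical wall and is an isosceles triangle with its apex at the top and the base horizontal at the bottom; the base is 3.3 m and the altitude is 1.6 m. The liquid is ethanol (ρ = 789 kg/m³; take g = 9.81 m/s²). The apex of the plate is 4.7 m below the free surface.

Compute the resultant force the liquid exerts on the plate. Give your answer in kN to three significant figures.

γ = ρg = 789 × 9.81 / 1000 = 7.74009 kN/m³.
With the apex up, the centroid sits 2h/3 = 2 × 1.6/3 = 1.06667 m below the apex, so the centroid depth is h_c = 4.7 + 1.06667 = 5.76667 m.
A = ½ × 3.3 × 1.6 = 2.64 m².
Resultant F = γ·h_c·A = 7.74009 × 5.76667 × 2.64 = 117.835 kN.

F ≈ 118 kN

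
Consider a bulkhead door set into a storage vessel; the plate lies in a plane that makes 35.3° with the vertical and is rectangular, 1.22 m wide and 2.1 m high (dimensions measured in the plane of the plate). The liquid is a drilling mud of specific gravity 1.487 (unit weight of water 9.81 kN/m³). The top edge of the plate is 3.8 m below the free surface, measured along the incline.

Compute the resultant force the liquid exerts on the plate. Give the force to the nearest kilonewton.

F ≈ 148 kN

γ = 1.487 × 9.81 = 14.58747 kN/m³.
The plate makes 35.3° with the vertical, i.e. θ = 90° − 35.3° = 54.7° to the horizontal. Measuring y along the incline from the free-surface line, vertical depth h = y·sinθ with sinθ = 0.816138.
The centroid lies 2.1/2 = 1.05 m below the top edge, so y_c = 3.8 + 1.05 = 4.85 m and h_c = 4.85 × 0.816138 = 3.95827 m.
A = 1.22 × 2.1 = 2.562 m².
Resultant F = γ·h_c·A = 14.58747 × 3.95827 × 2.562 = 147.933 kN.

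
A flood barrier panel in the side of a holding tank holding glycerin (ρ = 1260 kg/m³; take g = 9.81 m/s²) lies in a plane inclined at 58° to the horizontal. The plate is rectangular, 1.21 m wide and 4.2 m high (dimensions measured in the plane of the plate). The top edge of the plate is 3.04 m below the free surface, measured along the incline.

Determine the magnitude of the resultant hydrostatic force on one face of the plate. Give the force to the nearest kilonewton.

γ = ρg = 1260 × 9.81 / 1000 = 12.3606 kN/m³.
Let θ = 58° be the plate's angle to the horizontal; measure y along the incline from where the plane meets the free surface. Vertical depth h = y·sinθ with sinθ = 0.848048.
The centroid lies 4.2/2 = 2.1 m below the top edge, so y_c = 3.04 + 2.1 = 5.14 m and h_c = 5.14 × 0.848048 = 4.35897 m.
A = 1.21 × 4.2 = 5.082 m².
Resultant F = γ·h_c·A = 12.3606 × 4.35897 × 5.082 = 273.816 kN.

F ≈ 274 kN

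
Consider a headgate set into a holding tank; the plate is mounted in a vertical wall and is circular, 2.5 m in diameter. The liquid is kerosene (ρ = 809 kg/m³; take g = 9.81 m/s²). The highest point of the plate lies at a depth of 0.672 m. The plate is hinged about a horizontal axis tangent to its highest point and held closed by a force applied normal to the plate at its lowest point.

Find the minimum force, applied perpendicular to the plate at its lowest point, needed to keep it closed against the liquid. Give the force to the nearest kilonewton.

P ≈ 44 kN

γ = ρg = 809 × 9.81 / 1000 = 7.93629 kN/m³.
The centroid is at the centre, 1.25 m below the top of the plate, so the centroid depth is h_c = 0.672 + 1.25 = 1.922 m.
A = π(1.25)² = 4.90874 m².
Resultant F = γ·h_c·A = 7.93629 × 1.922 × 4.90874 = 74.8757 kN.
I_c = πr⁴/4 = π × 1.25⁴/4 = 1.91748 m⁴.
Centre of pressure: y_p = y_c + I_c/(y_c·A) = 1.922 + 1.91748/(1.922 × 4.90874) = 1.922 + 0.203239 = 2.12524 m along the plane.
The resultant acts 1.25 + 0.203239 = 1.45324 m (along the plate) below the hinge at the top edge, so the moment about the hinge is M = F × 1.45324 = 74.8757 × 1.45324 = 108.812 kN·m.
A normal force at the bottom, 2.5 m from the hinge, must supply this moment: P = 108.812/2.5 = 43.5248 kN.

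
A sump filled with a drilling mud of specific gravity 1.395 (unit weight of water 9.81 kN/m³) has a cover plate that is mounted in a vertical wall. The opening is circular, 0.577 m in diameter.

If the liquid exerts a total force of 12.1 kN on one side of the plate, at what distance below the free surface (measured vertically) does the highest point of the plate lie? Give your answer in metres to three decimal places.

d_top ≈ 3.093 m

γ = 1.395 × 9.81 = 13.68495 kN/m³.
A = π(0.2885)² = 0.261482 m².
From F = γ·h_c·A, the centroid depth is h_c = 12.1/(13.68495 × 0.261482) = 3.38143 m.
The centroid is at the centre, 0.2885 m below the top of the plate, so the highest point sits at h_top = 3.38143 − 0.2885 = 3.09293 m below the surface.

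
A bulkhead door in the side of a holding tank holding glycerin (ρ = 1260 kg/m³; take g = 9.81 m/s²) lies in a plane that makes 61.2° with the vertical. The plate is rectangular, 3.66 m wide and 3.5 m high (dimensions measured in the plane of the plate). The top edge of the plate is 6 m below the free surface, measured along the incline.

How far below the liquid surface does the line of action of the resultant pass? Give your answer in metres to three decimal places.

γ = ρg = 1260 × 9.81 / 1000 = 12.3606 kN/m³.
The plate makes 61.2° with the vertical, i.e. θ = 90° − 61.2° = 28.8° to the horizontal. Measuring y along the incline from the free-surface line, vertical depth h = y·sinθ with sinθ = 0.481754.
The centroid lies 3.5/2 = 1.75 m below the top edge, so y_c = 6 + 1.75 = 7.75 m and h_c = 7.75 × 0.481754 = 3.73359 m.
A = 3.66 × 3.5 = 12.81 m².
Resultant F = γ·h_c·A = 12.3606 × 3.73359 × 12.81 = 591.174 kN.
I_c = b·h³/12 = 3.66 × 3.5³/12 = 13.0769 m⁴.
Centre of pressure: y_p = y_c + I_c/(y_c·A) = 7.75 + 13.0769/(7.75 × 12.81) = 7.75 + 0.131721 = 7.88172 m along the plane.
Vertically, h_p = y_p·sinθ = 7.88172 × 0.481754 = 3.79705 m.

h_p = 3.797 m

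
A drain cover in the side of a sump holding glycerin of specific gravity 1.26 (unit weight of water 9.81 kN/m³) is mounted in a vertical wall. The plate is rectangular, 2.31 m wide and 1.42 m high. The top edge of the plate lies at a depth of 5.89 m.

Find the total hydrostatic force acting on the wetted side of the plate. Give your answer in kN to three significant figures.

F ≈ 268 kN

γ = 1.26 × 9.81 = 12.3606 kN/m³.
The centroid lies 1.42/2 = 0.71 m below the top edge, so the centroid depth is h_c = 5.89 + 0.71 = 6.6 m.
A = 2.31 × 1.42 = 3.2802 m².
Resultant F = γ·h_c·A = 12.3606 × 6.6 × 3.2802 = 267.599 kN.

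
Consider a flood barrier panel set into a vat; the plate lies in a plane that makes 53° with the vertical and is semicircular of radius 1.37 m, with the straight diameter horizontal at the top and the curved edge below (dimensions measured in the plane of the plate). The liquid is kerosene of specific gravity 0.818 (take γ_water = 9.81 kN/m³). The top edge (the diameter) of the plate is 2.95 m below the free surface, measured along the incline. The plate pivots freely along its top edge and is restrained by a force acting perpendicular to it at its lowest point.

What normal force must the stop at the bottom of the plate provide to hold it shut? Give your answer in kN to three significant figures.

γ = 0.818 × 9.81 = 8.02458 kN/m³.
The plate makes 53° with the vertical, i.e. θ = 90° − 53° = 37° to the horizontal. Measuring y along the incline from the free-surface line, vertical depth h = y·sinθ with sinθ = 0.601815.
The centroid of a semicircle lies 4r/(3π) = 0.581446 m from the diameter, here below the top edge, so y_c = 2.95 + 0.581446 = 3.53145 m and h_c = 3.53145 × 0.601815 = 2.12528 m.
A = πr²/2 = π × 1.37²/2 = 2.94823 m².
Resultant F = γ·h_c·A = 8.02458 × 2.12528 × 2.94823 = 50.2805 kN.
I_c = (π/8 − 8/(9π))·r⁴ = 0.109757 × 1.37⁴ = 0.386647 m⁴.
Centre of pressure: y_p = y_c + I_c/(y_c·A) = 3.53145 + 0.386647/(3.53145 × 2.94823) = 3.53145 + 0.0371364 = 3.56859 m along the plane.
The resultant acts 0.581446 + 0.0371364 = 0.618582 m (along the plate) below the hinge at the top edge, so the moment about the hinge is M = F × 0.618582 = 50.2805 × 0.618582 = 31.1026 kN·m.
A normal force at the bottom, 1.37 m from the hinge, must supply this moment: P = 31.1026/1.37 = 22.7026 kN.

P ≈ 22.7 kN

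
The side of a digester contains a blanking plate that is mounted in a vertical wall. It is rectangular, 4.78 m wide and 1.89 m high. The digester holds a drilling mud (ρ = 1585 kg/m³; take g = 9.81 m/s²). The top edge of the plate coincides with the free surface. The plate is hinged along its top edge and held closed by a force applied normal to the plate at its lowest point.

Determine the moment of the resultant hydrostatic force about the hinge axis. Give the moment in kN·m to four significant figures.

γ = ρg = 1585 × 9.81 / 1000 = 15.54885 kN/m³.
The centroid lies 1.89/2 = 0.945 m below the top edge, so the centroid depth is h_c = 0.945 m.
A = 4.78 × 1.89 = 9.0342 m².
Resultant F = γ·h_c·A = 15.54885 × 0.945 × 9.0342 = 132.745 kN.
I_c = b·h³/12 = 4.78 × 1.89³/12 = 2.68926 m⁴.
Centre of pressure: y_p = y_c + I_c/(y_c·A) = 0.945 + 2.68926/(0.945 × 9.0342) = 0.945 + 0.315001 = 1.26 m along the plane.
The resultant acts 0.945 + 0.315001 = 1.26 m (along the plate) below the hinge at the top edge, so the moment about the hinge is M = F × 1.26 = 132.745 × 1.26 = 167.259 kN·m.

M ≈ 167.3 kN·m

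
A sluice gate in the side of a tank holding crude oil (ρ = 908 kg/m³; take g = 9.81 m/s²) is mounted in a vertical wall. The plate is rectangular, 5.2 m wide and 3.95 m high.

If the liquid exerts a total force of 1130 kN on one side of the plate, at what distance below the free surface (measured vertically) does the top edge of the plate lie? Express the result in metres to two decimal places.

γ = ρg = 908 × 9.81 / 1000 = 8.90748 kN/m³.
A = 5.2 × 3.95 = 20.54 m².
From F = γ·h_c·A, the centroid depth is h_c = 1130/(8.90748 × 20.54) = 6.17623 m.
The centroid lies 3.95/2 = 1.975 m below the top edge, so the top edge sits at h_top = 6.17623 − 1.975 = 4.20123 m below the surface.

d_top ≈ 4.20 m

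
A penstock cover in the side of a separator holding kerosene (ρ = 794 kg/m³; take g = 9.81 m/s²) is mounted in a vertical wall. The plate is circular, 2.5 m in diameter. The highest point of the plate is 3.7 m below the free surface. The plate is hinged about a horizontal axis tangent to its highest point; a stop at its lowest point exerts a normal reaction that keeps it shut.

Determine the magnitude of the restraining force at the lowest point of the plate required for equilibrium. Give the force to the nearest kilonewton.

γ = ρg = 794 × 9.81 / 1000 = 7.78914 kN/m³.
The centroid is at the centre, 1.25 m below the top of the plate, so the centroid depth is h_c = 3.7 + 1.25 = 4.95 m.
A = π(1.25)² = 4.90874 m².
Resultant F = γ·h_c·A = 7.78914 × 4.95 × 4.90874 = 189.263 kN.
I_c = πr⁴/4 = π × 1.25⁴/4 = 1.91748 m⁴.
Centre of pressure: y_p = y_c + I_c/(y_c·A) = 4.95 + 1.91748/(4.95 × 4.90874) = 4.95 + 0.0789143 = 5.02891 m along the plane.
The resultant acts 1.25 + 0.0789143 = 1.32891 m (along the plate) below the hinge at the top edge, so the moment about the hinge is M = F × 1.32891 = 189.263 × 1.32891 = 251.513 kN·m.
A normal force at the bottom, 2.5 m from the hinge, must supply this moment: P = 251.513/2.5 = 100.605 kN.

P ≈ 101 kN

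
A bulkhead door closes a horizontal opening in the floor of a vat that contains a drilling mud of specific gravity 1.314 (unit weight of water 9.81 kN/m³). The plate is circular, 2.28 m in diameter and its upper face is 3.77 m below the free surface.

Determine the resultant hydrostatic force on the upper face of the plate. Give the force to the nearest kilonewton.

F ≈ 198 kN

γ = 1.314 × 9.81 = 12.89034 kN/m³.
The plate is horizontal, so pressure is uniform at p = γ·h = 12.89034 × 3.77 = 48.5966 kN/m².
A = π(1.14)² = 4.08281 m².
F = p·A = 48.5966 × 4.08281 = 198.411 kN.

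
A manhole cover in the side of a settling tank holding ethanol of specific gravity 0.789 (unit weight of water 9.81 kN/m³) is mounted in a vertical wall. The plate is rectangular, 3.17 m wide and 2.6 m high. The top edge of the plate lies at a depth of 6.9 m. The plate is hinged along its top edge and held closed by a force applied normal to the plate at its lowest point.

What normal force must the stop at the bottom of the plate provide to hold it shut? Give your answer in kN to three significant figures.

γ = 0.789 × 9.81 = 7.74009 kN/m³.
The centroid lies 2.6/2 = 1.3 m below the top edge, so the centroid depth is h_c = 6.9 + 1.3 = 8.2 m.
A = 3.17 × 2.6 = 8.242 m².
Resultant F = γ·h_c·A = 7.74009 × 8.2 × 8.242 = 523.109 kN.
I_c = b·h³/12 = 3.17 × 2.6³/12 = 4.64299 m⁴.
Centre of pressure: y_p = y_c + I_c/(y_c·A) = 8.2 + 4.64299/(8.2 × 8.242) = 8.2 + 0.0686991 = 8.2687 m along the plane.
The resultant acts 1.3 + 0.0686991 = 1.3687 m (along the plate) below the hinge at the top edge, so the moment about the hinge is M = F × 1.3687 = 523.109 × 1.3687 = 715.979 kN·m.
A normal force at the bottom, 2.6 m from the hinge, must supply this moment: P = 715.979/2.6 = 275.377 kN.

P ≈ 275 kN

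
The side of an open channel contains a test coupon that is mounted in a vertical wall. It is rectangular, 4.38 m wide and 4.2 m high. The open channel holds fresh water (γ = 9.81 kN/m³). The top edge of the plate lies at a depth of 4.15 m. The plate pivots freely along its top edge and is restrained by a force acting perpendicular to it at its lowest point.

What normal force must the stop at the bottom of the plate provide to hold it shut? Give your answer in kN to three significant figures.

γ = 9.81 kN/m³.
The centroid lies 4.2/2 = 2.1 m below the top edge, so the centroid depth is h_c = 4.15 + 2.1 = 6.25 m.
A = 4.38 × 4.2 = 18.396 m².
Resultant F = γ·h_c·A = 9.81 × 6.25 × 18.396 = 1127.9 kN.
I_c = b·h³/12 = 4.38 × 4.2³/12 = 27.0421 m⁴.
Centre of pressure: y_p = y_c + I_c/(y_c·A) = 6.25 + 27.0421/(6.25 × 18.396) = 6.25 + 0.2352 = 6.4852 m along the plane.
The resultant acts 2.1 + 0.2352 = 2.3352 m (along the plate) below the hinge at the top edge, so the moment about the hinge is M = F × 2.3352 = 1127.9 × 2.3352 = 2633.87 kN·m.
A normal force at the bottom, 4.2 m from the hinge, must supply this moment: P = 2633.87/4.2 = 627.112 kN.

P ≈ 627 kN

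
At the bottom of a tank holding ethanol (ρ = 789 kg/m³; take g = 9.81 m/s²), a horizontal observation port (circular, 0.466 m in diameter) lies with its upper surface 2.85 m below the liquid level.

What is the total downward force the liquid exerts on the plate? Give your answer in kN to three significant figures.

F ≈ 3.76 kN

γ = ρg = 789 × 9.81 / 1000 = 7.74009 kN/m³.
The plate is horizontal, so pressure is uniform at p = γ·h = 7.74009 × 2.85 = 22.0593 kN/m².
A = π(0.233)² = 0.170554 m².
F = p·A = 22.0593 × 0.170554 = 3.7623 kN.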